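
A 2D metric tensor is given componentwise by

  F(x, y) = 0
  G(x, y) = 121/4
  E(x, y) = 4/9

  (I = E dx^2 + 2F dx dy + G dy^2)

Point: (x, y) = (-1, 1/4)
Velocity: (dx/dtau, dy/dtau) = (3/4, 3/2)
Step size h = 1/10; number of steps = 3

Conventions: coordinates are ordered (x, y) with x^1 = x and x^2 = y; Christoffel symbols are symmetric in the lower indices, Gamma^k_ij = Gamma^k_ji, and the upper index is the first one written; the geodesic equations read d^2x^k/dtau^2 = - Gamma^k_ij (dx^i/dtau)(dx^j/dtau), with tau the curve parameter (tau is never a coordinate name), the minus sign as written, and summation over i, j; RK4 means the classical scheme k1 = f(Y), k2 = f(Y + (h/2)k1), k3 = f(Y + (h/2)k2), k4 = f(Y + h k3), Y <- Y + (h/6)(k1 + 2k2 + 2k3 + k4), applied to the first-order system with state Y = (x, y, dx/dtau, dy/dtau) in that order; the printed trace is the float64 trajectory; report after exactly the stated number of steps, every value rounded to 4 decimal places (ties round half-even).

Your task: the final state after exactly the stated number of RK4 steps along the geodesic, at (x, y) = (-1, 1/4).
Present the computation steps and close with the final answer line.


f(Y) = (dx/dtau, dy/dtau, -Gamma^x_ij Y'^i Y'^j, -Gamma^y_ij Y'^i Y'^j) with the Gammas evaluated at the stage position; h = 0.100000; intermediate values shown to 6 dp
step 0: x = -1.0000, y = 0.2500, dx/dtau = 0.7500, dy/dtau = 1.5000
step 1:
  k1: at (x, y) = (-1.000000, 0.250000), (dx/dtau, dy/dtau) = (0.750000, 1.500000); Gamma_xxx = 0.000000, Gamma_xxy = 0.000000, Gamma_xyy = 0.000000, Gamma_yxx = 0.000000, Gamma_yxy = 0.000000, Gamma_yyy = 0.000000; k1 = (0.750000, 1.500000, 0.000000, 0.000000)
  k2: at (x, y) = (-0.962500, 0.325000), (dx/dtau, dy/dtau) = (0.750000, 1.500000); Gamma_xxx = 0.000000, Gamma_xxy = 0.000000, Gamma_xyy = 0.000000, Gamma_yxx = 0.000000, Gamma_yxy = 0.000000, Gamma_yyy = 0.000000; k2 = (0.750000, 1.500000, 0.000000, 0.000000)
  k3: at (x, y) = (-0.962500, 0.325000), (dx/dtau, dy/dtau) = (0.750000, 1.500000); Gamma_xxx = 0.000000, Gamma_xxy = 0.000000, Gamma_xyy = 0.000000, Gamma_yxx = 0.000000, Gamma_yxy = 0.000000, Gamma_yyy = 0.000000; k3 = (0.750000, 1.500000, 0.000000, 0.000000)
  k4: at (x, y) = (-0.925000, 0.400000), (dx/dtau, dy/dtau) = (0.750000, 1.500000); Gamma_xxx = 0.000000, Gamma_xxy = 0.000000, Gamma_xyy = 0.000000, Gamma_yxx = 0.000000, Gamma_yxy = 0.000000, Gamma_yyy = 0.000000; k4 = (0.750000, 1.500000, 0.000000, 0.000000)
  Y <- Y + (h/6)(k1 + 2k2 + 2k3 + k4): x = -0.9250, y = 0.4000, dx/dtau = 0.7500, dy/dtau = 1.5000
step 2:
  k1: at (x, y) = (-0.925000, 0.400000), (dx/dtau, dy/dtau) = (0.750000, 1.500000); Gamma_xxx = 0.000000, Gamma_xxy = 0.000000, Gamma_xyy = 0.000000, Gamma_yxx = 0.000000, Gamma_yxy = 0.000000, Gamma_yyy = 0.000000; k1 = (0.750000, 1.500000, 0.000000, 0.000000)
  k2: at (x, y) = (-0.887500, 0.475000), (dx/dtau, dy/dtau) = (0.750000, 1.500000); Gamma_xxx = 0.000000, Gamma_xxy = 0.000000, Gamma_xyy = 0.000000, Gamma_yxx = 0.000000, Gamma_yxy = 0.000000, Gamma_yyy = 0.000000; k2 = (0.750000, 1.500000, 0.000000, 0.000000)
  k3: at (x, y) = (-0.887500, 0.475000), (dx/dtau, dy/dtau) = (0.750000, 1.500000); Gamma_xxx = 0.000000, Gamma_xxy = 0.000000, Gamma_xyy = 0.000000, Gamma_yxx = 0.000000, Gamma_yxy = 0.000000, Gamma_yyy = 0.000000; k3 = (0.750000, 1.500000, 0.000000, 0.000000)
  k4: at (x, y) = (-0.850000, 0.550000), (dx/dtau, dy/dtau) = (0.750000, 1.500000); Gamma_xxx = 0.000000, Gamma_xxy = 0.000000, Gamma_xyy = 0.000000, Gamma_yxx = 0.000000, Gamma_yxy = 0.000000, Gamma_yyy = 0.000000; k4 = (0.750000, 1.500000, 0.000000, 0.000000)
  Y <- Y + (h/6)(k1 + 2k2 + 2k3 + k4): x = -0.8500, y = 0.5500, dx/dtau = 0.7500, dy/dtau = 1.5000
step 3:
  k1: at (x, y) = (-0.850000, 0.550000), (dx/dtau, dy/dtau) = (0.750000, 1.500000); Gamma_xxx = 0.000000, Gamma_xxy = 0.000000, Gamma_xyy = 0.000000, Gamma_yxx = 0.000000, Gamma_yxy = 0.000000, Gamma_yyy = 0.000000; k1 = (0.750000, 1.500000, 0.000000, 0.000000)
  k2: at (x, y) = (-0.812500, 0.625000), (dx/dtau, dy/dtau) = (0.750000, 1.500000); Gamma_xxx = 0.000000, Gamma_xxy = 0.000000, Gamma_xyy = 0.000000, Gamma_yxx = 0.000000, Gamma_yxy = 0.000000, Gamma_yyy = 0.000000; k2 = (0.750000, 1.500000, 0.000000, 0.000000)
  k3: at (x, y) = (-0.812500, 0.625000), (dx/dtau, dy/dtau) = (0.750000, 1.500000); Gamma_xxx = 0.000000, Gamma_xxy = 0.000000, Gamma_xyy = 0.000000, Gamma_yxx = 0.000000, Gamma_yxy = 0.000000, Gamma_yyy = 0.000000; k3 = (0.750000, 1.500000, 0.000000, 0.000000)
  k4: at (x, y) = (-0.775000, 0.700000), (dx/dtau, dy/dtau) = (0.750000, 1.500000); Gamma_xxx = 0.000000, Gamma_xxy = 0.000000, Gamma_xyy = 0.000000, Gamma_yxx = 0.000000, Gamma_yxy = 0.000000, Gamma_yyy = 0.000000; k4 = (0.750000, 1.500000, 0.000000, 0.000000)
  Y <- Y + (h/6)(k1 + 2k2 + 2k3 + k4): x = -0.7750, y = 0.7000, dx/dtau = 0.7500, dy/dtau = 1.5000

Answer: x = -0.7750, y = 0.7000, dx/dtau = 0.7500, dy/dtau = 1.5000


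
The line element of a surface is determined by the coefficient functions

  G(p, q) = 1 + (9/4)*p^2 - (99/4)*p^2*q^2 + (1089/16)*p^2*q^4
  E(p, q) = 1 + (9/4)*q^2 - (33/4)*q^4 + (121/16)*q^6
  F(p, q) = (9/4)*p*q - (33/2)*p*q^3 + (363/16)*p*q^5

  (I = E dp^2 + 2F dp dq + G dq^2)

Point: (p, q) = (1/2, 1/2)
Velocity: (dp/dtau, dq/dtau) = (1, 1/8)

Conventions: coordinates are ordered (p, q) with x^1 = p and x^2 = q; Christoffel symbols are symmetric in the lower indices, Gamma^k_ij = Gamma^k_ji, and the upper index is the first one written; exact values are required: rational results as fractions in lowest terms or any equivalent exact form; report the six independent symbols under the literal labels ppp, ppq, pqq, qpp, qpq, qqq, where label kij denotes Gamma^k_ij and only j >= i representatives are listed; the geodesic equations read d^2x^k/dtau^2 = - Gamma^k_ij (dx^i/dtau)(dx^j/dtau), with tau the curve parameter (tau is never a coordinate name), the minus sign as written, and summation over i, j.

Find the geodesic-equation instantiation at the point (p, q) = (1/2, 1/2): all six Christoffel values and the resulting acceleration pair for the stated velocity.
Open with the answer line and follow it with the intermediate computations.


Answer: Gamma_ppp = 0, Gamma_ppq = -9/49, Gamma_pqq = -66/49, Gamma_qpp = 0, Gamma_qpq = 81/637, Gamma_qqq = 594/637; accelerations (d^2p/dtau^2, d^2q/dtau^2) = (15/224, -135/2912)

E = 1193/1024, F = -117/1024, G = 1105/1024 at the point
E_p = 0, E_q = -117/256, F_p = -117/512, F_q = -777/512, G_p = 81/256, G_q = 297/128
EG - F^2 = 637/512;  g^inv = (512/637) * [[1105/1024, 117/1024], [117/1024, 1193/1024]]
first-kind symbols [ij,l] = (1/2)(d_i g_jl + d_j g_il - d_l g_ij): [pp,p] = E_p/2 = 0, [pp,q] = F_p - E_q/2 = 0, [pq,p] = E_q/2 = -117/512, [pq,q] = G_p/2 = 81/512, [qq,p] = F_q - G_p/2 = -429/256, [qq,q] = G_q/2 = 297/256
Gamma^p_ij = (G*[ij,p] - F*[ij,q])/(EG - F^2), Gamma^q_ij = (E*[ij,q] - F*[ij,p])/(EG - F^2)
Gamma_ppp = 0, Gamma_ppq = -9/49, Gamma_pqq = -66/49, Gamma_qpp = 0, Gamma_qpq = 81/637, Gamma_qqq = 594/637
d^2p/dtau^2 = -(Gamma_ppp*(1)^2 + 2*Gamma_ppq*(1)*(1/8) + Gamma_pqq*(1/8)^2) = 15/224
d^2q/dtau^2 = -(Gamma_qpp*(1)^2 + 2*Gamma_qpq*(1)*(1/8) + Gamma_qqq*(1/8)^2) = -135/2912


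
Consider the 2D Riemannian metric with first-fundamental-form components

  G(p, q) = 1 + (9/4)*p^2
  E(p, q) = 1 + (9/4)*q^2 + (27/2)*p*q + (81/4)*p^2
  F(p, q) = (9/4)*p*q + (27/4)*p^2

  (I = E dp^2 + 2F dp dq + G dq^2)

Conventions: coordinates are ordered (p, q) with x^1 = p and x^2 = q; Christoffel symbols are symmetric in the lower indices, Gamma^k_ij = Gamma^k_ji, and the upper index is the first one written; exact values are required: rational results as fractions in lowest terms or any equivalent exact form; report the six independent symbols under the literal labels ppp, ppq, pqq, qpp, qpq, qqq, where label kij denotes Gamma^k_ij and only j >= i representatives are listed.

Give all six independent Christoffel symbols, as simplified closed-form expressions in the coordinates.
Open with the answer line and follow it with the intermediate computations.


Answer: Gamma_ppp = (81*p + 27*q)/(90*p^2 + 54*p*q + 9*q^2 + 4), Gamma_ppq = (27*p + 9*q)/(90*p^2 + 54*p*q + 9*q^2 + 4), Gamma_pqq = 0, Gamma_qpp = 27*p/(90*p^2 + 54*p*q + 9*q^2 + 4), Gamma_qpq = 9*p/(90*p^2 + 54*p*q + 9*q^2 + 4), Gamma_qqq = 0

E = 1 + (9/4)*q^2 + (27/2)*p*q + (81/4)*p^2; F = (9/4)*p*q + (27/4)*p^2; G = 1 + (9/4)*p^2
Gamma^k_ij = (1/2) g^{kl} (d_i g_jl + d_j g_il - d_l g_ij), with g^inv = (1/(EG-F^2)) [[G, -F], [-F, E]]
first partials: E_p = (27/2)*q + (81/2)*p, E_q = (9/2)*q + (27/2)*p, F_p = (9/4)*q + (27/2)*p, F_q = (9/4)*p, G_p = (9/2)*p, G_q = 0
D = EG - F^2 = 1 + (9/4)*q^2 + (27/2)*p*q + (45/2)*p^2
expanded: Gamma^p_pp = (G E_p - 2F F_p + F E_q)/(2D), Gamma^p_pq = (G E_q - F G_p)/(2D), Gamma^p_qq = (2G F_q - G G_p - F G_q)/(2D), Gamma^q_pp = (2E F_p - E E_q - F E_p)/(2D), Gamma^q_pq = (E G_p - F E_q)/(2D), Gamma^q_qq = (E G_q - 2F F_q + F G_p)/(2D); substitute and cancel common factors


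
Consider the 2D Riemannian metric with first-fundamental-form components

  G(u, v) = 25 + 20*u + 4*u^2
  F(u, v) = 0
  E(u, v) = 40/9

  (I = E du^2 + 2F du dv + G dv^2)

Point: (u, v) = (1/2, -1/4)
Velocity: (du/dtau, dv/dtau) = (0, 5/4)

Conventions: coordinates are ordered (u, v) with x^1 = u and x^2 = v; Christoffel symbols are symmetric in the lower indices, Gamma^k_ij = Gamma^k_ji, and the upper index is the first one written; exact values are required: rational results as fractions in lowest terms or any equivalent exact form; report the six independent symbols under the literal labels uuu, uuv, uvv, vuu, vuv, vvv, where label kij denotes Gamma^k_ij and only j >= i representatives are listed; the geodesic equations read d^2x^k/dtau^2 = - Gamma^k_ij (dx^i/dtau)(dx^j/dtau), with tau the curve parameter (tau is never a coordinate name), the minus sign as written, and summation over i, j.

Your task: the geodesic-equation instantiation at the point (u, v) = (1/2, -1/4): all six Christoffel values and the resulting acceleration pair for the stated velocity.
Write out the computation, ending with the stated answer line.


E = 40/9, F = 0, G = 36 at the point
E_u = 0, E_v = 0, F_u = 0, F_v = 0, G_u = 24, G_v = 0
EG - F^2 = 160;  g^inv = (1/160) * [[36, 0], [0, 40/9]]
first-kind symbols [ij,l] = (1/2)(d_i g_jl + d_j g_il - d_l g_ij): [uu,u] = E_u/2 = 0, [uu,v] = F_u - E_v/2 = 0, [uv,u] = E_v/2 = 0, [uv,v] = G_u/2 = 12, [vv,u] = F_v - G_u/2 = -12, [vv,v] = G_v/2 = 0
Gamma^u_ij = (G*[ij,u] - F*[ij,v])/(EG - F^2), Gamma^v_ij = (E*[ij,v] - F*[ij,u])/(EG - F^2)
Gamma_uuu = 0, Gamma_uuv = 0, Gamma_uvv = -27/10, Gamma_vuu = 0, Gamma_vuv = 1/3, Gamma_vvv = 0
d^2u/dtau^2 = -(Gamma_uuu*(0)^2 + 2*Gamma_uuv*(0)*(5/4) + Gamma_uvv*(5/4)^2) = 135/32
d^2v/dtau^2 = -(Gamma_vuu*(0)^2 + 2*Gamma_vuv*(0)*(5/4) + Gamma_vvv*(5/4)^2) = 0

Answer: Gamma_uuu = 0, Gamma_uuv = 0, Gamma_uvv = -27/10, Gamma_vuu = 0, Gamma_vuv = 1/3, Gamma_vvv = 0; accelerations (d^2u/dtau^2, d^2v/dtau^2) = (135/32, 0)


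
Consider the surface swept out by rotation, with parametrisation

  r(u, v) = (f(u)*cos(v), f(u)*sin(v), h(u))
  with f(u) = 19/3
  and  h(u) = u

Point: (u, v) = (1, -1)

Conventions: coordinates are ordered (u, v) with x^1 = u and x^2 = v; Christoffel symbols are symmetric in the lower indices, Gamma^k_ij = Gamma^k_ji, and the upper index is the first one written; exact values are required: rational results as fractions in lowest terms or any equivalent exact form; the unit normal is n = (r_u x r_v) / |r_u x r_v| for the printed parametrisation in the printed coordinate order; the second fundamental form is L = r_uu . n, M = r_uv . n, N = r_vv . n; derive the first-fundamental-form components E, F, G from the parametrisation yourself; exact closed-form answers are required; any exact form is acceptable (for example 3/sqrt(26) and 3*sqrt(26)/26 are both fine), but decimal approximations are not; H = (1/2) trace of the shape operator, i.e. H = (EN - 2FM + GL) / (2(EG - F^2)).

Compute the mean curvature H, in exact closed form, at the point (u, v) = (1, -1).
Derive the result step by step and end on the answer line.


f = 19/3, f' = 0, f'' = 0, h' = 1, h'' = 0
E = 1, F = 0, G = 361/9; answer radicand W^2 = 1
unnormalised second-form numerators: l = 0, m = 0, n = 19/3; L = l/sqrt(1), and similarly M = m/sqrt(W^2), N = n/sqrt(W^2)
H = (E*n - 2*F*m + G*l) / (2*(EG - F^2)*sqrt(W^2)); E*n - 2*F*m + G*l = 19/3, EG - F^2 = 361/9, so H = (3/38)/sqrt(1)

Answer: H = 3/38


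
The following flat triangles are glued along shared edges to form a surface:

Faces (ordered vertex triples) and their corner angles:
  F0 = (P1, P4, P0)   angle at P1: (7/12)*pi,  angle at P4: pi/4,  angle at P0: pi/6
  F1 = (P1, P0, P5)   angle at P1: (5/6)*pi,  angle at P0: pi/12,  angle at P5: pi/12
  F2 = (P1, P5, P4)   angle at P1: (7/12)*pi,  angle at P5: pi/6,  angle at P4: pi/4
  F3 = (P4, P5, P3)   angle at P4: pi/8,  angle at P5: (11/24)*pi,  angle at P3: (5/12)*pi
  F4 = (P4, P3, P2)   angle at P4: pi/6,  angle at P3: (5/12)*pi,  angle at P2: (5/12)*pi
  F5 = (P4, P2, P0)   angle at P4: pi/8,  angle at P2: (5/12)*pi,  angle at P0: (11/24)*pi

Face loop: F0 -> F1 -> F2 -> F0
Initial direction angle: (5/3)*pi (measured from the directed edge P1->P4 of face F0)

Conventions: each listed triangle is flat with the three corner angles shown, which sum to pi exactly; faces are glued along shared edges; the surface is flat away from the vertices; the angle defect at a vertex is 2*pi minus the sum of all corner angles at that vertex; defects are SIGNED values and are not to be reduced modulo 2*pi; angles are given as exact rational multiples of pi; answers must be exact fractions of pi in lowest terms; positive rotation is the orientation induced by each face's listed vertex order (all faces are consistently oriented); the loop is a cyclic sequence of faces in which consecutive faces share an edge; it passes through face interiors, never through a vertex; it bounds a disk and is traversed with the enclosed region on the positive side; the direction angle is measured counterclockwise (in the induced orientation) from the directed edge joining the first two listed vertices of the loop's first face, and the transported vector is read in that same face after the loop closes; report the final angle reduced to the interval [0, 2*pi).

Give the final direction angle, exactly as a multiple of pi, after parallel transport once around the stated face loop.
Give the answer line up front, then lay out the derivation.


Answer: final direction angle = (5/3)*pi

enclosed vertex P1: corner angles sum to 2*pi, defect = 2*pi - 2*pi = 0
the rotation equals the total enclosed defect, so the final angle is initial + defects (mod 2*pi)
final angle = (5/3)*pi + 0 = (5/3)*pi (mod 2*pi)


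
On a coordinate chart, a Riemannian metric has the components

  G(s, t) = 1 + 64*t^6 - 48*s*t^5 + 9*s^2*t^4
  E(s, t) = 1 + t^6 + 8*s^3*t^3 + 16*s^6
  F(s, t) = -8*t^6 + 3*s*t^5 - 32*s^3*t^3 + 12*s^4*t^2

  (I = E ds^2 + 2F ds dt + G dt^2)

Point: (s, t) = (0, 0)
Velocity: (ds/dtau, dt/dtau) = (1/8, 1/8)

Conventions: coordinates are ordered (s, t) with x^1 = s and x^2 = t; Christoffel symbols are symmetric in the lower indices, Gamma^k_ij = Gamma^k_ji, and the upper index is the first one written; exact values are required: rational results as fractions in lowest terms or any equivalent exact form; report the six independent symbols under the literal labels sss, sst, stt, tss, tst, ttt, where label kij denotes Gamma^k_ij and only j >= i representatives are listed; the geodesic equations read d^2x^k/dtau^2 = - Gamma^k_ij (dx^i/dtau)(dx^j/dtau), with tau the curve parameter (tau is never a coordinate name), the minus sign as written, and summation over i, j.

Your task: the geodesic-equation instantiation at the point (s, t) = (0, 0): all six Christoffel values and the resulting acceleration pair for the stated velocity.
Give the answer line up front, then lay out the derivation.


Answer: Gamma_sss = 0, Gamma_sst = 0, Gamma_stt = 0, Gamma_tss = 0, Gamma_tst = 0, Gamma_ttt = 0; accelerations (d^2s/dtau^2, d^2t/dtau^2) = (0, 0)

E = 1, F = 0, G = 1 at the point
E_s = 0, E_t = 0, F_s = 0, F_t = 0, G_s = 0, G_t = 0
EG - F^2 = 1;  g^inv = (1) * [[1, 0], [0, 1]]
first-kind symbols [ij,l] = (1/2)(d_i g_jl + d_j g_il - d_l g_ij): [ss,s] = E_s/2 = 0, [ss,t] = F_s - E_t/2 = 0, [st,s] = E_t/2 = 0, [st,t] = G_s/2 = 0, [tt,s] = F_t - G_s/2 = 0, [tt,t] = G_t/2 = 0
Gamma^s_ij = (G*[ij,s] - F*[ij,t])/(EG - F^2), Gamma^t_ij = (E*[ij,t] - F*[ij,s])/(EG - F^2)
Gamma_sss = 0, Gamma_sst = 0, Gamma_stt = 0, Gamma_tss = 0, Gamma_tst = 0, Gamma_ttt = 0
d^2s/dtau^2 = -(Gamma_sss*(1/8)^2 + 2*Gamma_sst*(1/8)*(1/8) + Gamma_stt*(1/8)^2) = 0
d^2t/dtau^2 = -(Gamma_tss*(1/8)^2 + 2*Gamma_tst*(1/8)*(1/8) + Gamma_ttt*(1/8)^2) = 0


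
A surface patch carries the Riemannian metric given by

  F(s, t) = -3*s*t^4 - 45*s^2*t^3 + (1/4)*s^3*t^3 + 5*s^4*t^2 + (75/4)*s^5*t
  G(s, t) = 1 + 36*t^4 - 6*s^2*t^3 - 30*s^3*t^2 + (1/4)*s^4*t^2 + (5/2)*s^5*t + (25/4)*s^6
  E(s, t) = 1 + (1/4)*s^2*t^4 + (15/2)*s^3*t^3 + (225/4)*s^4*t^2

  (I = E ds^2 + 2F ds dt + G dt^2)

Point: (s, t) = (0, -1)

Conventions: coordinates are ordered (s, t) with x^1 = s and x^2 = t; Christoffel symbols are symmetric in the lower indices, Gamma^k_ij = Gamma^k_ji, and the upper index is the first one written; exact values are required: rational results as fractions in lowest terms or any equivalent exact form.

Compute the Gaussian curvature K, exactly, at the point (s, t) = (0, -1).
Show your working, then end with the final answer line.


E = 1, F = 0, G = 37, EG - F^2 = 37 at the point
E_s = 0, E_t = 0, F_s = -3, F_t = 0, G_s = 0, G_t = -144
E_tt = 0, F_st = 12, G_ss = 12
Apply the Brioschi formula K = (det M1 - det M2)/(EG - F^2)^2 over the derivative matrices of E, F, G.
M1 = [[-E_tt/2 + F_st - G_ss/2, E_s/2, F_s - E_t/2], [F_t - G_s/2, E, F], [G_t/2, F, G]] = [[6, 0, -3], [0, 1, 0], [-72, 0, 37]]; det M1 = 6
M2 = [[0, E_t/2, G_s/2], [E_t/2, E, F], [G_s/2, F, G]] = [[0, 0, 0], [0, 1, 0], [0, 0, 37]]; det M2 = 0
det M1 - det M2 = 6; K = 6 / (37)^2 = 6/1369

Answer: K = 6/1369


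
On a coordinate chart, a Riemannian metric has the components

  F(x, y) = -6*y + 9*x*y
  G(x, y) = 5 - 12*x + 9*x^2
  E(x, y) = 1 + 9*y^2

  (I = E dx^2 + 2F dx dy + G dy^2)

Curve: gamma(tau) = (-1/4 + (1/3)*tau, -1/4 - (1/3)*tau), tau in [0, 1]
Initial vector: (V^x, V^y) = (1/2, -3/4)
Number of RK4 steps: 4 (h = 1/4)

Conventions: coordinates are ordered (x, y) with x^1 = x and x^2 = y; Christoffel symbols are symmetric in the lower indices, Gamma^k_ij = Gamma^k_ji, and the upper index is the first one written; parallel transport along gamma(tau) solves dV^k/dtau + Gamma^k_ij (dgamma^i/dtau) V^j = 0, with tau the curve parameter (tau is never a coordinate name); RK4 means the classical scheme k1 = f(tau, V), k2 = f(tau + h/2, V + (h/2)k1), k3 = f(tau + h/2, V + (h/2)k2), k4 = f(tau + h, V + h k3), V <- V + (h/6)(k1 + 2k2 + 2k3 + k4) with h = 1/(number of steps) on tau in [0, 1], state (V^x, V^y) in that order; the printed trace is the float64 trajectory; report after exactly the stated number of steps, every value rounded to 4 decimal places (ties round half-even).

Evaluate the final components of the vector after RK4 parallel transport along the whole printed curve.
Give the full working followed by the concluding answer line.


gamma'(tau) = (1/3, -1/3); f(tau, V)^k = -Gamma^k_ij(gamma(tau)) gamma'^i(tau) V^j; h = 1/4; intermediate values shown to 6 dp
curve data and Christoffel symbols at the stage parameters:
  tau = 0.000000: gamma = (-0.250000, -0.250000), gamma' = (0.333333, -0.333333); Gamma_xxx = 0.000000, Gamma_xxy = -0.246575, Gamma_xyy = 0.000000, Gamma_yxx = 0.000000, Gamma_yxy = -0.904110, Gamma_yyy = 0.000000
  tau = 0.125000: gamma = (-0.208333, -0.291667), gamma' = (0.333333, -0.333333); Gamma_xxx = 0.000000, Gamma_xxy = -0.303249, Gamma_xyy = 0.000000, Gamma_yxx = 0.000000, Gamma_yxy = -0.909747, Gamma_yyy = 0.000000
  tau = 0.250000: gamma = (-0.166667, -0.333333), gamma' = (0.333333, -0.333333); Gamma_xxx = 0.000000, Gamma_xxy = -0.363636, Gamma_xyy = 0.000000, Gamma_yxx = 0.000000, Gamma_yxy = -0.909091, Gamma_yyy = 0.000000
  tau = 0.375000: gamma = (-0.125000, -0.375000), gamma' = (0.333333, -0.333333); Gamma_xxx = 0.000000, Gamma_xxy = -0.426877, Gamma_xyy = 0.000000, Gamma_yxx = 0.000000, Gamma_yxy = -0.901186, Gamma_yyy = 0.000000
  tau = 0.500000: gamma = (-0.083333, -0.416667), gamma' = (0.333333, -0.333333); Gamma_xxx = 0.000000, Gamma_xxy = -0.491803, Gamma_xyy = 0.000000, Gamma_yxx = 0.000000, Gamma_yxy = -0.885246, Gamma_yyy = 0.000000
  tau = 0.625000: gamma = (-0.041667, -0.458333), gamma' = (0.333333, -0.333333); Gamma_xxx = 0.000000, Gamma_xxy = -0.556962, Gamma_xyy = 0.000000, Gamma_yxx = 0.000000, Gamma_yxy = -0.860759, Gamma_yyy = 0.000000
  tau = 0.750000: gamma = (0.000000, -0.500000), gamma' = (0.333333, -0.333333); Gamma_xxx = 0.000000, Gamma_xxy = -0.620690, Gamma_xyy = 0.000000, Gamma_yxx = 0.000000, Gamma_yxy = -0.827586, Gamma_yyy = 0.000000
  tau = 0.875000: gamma = (0.041667, -0.541667), gamma' = (0.333333, -0.333333); Gamma_xxx = 0.000000, Gamma_xxy = -0.681223, Gamma_xyy = 0.000000, Gamma_yxx = 0.000000, Gamma_yxy = -0.786026, Gamma_yyy = 0.000000
  tau = 1.000000: gamma = (0.083333, -0.583333), gamma' = (0.333333, -0.333333); Gamma_xxx = 0.000000, Gamma_xxy = -0.736842, Gamma_xyy = 0.000000, Gamma_yxx = 0.000000, Gamma_yxy = -0.736842, Gamma_yyy = 0.000000
step 0: V^x = 0.5000, V^y = -0.7500
step 1: k1 = (-0.102740, -0.376712), k2 = (-0.129816, -0.389447), k3 = (-0.129634, -0.388903), k4 = (-0.159372, -0.398429); V <- V + (h/6)(k1 + 2k2 + 2k3 + k4): V^x = 0.4675, V^y = -0.8472
step 2: k1 = (-0.159348, -0.398369), k2 = (-0.191312, -0.403880), k3 = (-0.190841, -0.402887), k4 = (-0.224202, -0.403563); V <- V + (h/6)(k1 + 2k2 + 2k3 + k4): V^x = 0.4196, V^y = -0.9478
step 3: k1 = (-0.224170, -0.403505), k2 = (-0.258032, -0.398776), k3 = (-0.257136, -0.397392), k4 = (-0.290172, -0.386896); V <- V + (h/6)(k1 + 2k2 + 2k3 + k4): V^x = 0.3553, V^y = -1.0471
step 4: k1 = (-0.290142, -0.386856), k2 = (-0.321184, -0.370597), k3 = (-0.319841, -0.369047), k4 = (-0.347459, -0.347459); V <- V + (h/6)(k1 + 2k2 + 2k3 + k4): V^x = 0.2753, V^y = -1.1393

Answer: V^x = 0.2753, V^y = -1.1393


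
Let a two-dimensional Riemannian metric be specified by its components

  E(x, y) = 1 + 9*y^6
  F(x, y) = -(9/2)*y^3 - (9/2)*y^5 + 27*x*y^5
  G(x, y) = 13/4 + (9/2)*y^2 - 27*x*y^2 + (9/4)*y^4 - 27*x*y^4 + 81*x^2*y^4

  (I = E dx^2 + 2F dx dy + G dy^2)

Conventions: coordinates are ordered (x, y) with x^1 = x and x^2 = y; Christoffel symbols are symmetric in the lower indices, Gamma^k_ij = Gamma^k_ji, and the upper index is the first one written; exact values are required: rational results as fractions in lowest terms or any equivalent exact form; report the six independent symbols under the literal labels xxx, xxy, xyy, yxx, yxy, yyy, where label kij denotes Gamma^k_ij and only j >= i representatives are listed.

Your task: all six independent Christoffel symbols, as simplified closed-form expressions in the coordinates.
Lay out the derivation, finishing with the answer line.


E = 1 + 9*y^6; F = -(9/2)*y^3 - (9/2)*y^5 + 27*x*y^5; G = 13/4 + (9/2)*y^2 - 27*x*y^2 + (9/4)*y^4 - 27*x*y^4 + 81*x^2*y^4
Gamma^k_ij = (1/2) g^{kl} (d_i g_jl + d_j g_il - d_l g_ij), with g^inv = (1/(EG-F^2)) [[G, -F], [-F, E]]
first partials: E_x = 0, E_y = 54*y^5, F_x = 27*y^5, F_y = -(27/2)*y^2 - (45/2)*y^4 + 135*x*y^4, G_x = -27*y^2 - 27*y^4 + 162*x*y^4, G_y = 9*y - 54*x*y + 9*y^3 - 108*x*y^3 + 324*x^2*y^3
D = EG - F^2 = 13/4 + (9/2)*y^2 - 27*x*y^2 + (9/4)*y^4 - 27*x*y^4 + 9*y^6 + 81*x^2*y^4
expanded: Gamma^x_xx = (G E_x - 2F F_x + F E_y)/(2D), Gamma^x_xy = (G E_y - F G_x)/(2D), Gamma^x_yy = (2G F_y - G G_x - F G_y)/(2D), Gamma^y_xx = (2E F_x - E E_y - F E_x)/(2D), Gamma^y_xy = (E G_x - F E_y)/(2D), Gamma^y_yy = (E G_y - 2F F_y + F G_x)/(2D); substitute and cancel common factors

Answer: Gamma_xxx = 0, Gamma_xxy = 108*y^5/(324*x^2*y^4 - 108*x*y^4 - 108*x*y^2 + 36*y^6 + 9*y^4 + 18*y^2 + 13), Gamma_xyy = (216*x*y^4 - 36*y^4)/(324*x^2*y^4 - 108*x*y^4 - 108*x*y^2 + 36*y^6 + 9*y^4 + 18*y^2 + 13), Gamma_yxx = 0, Gamma_yxy = (324*x*y^4 - 54*y^4 - 54*y^2)/(324*x^2*y^4 - 108*x*y^4 - 108*x*y^2 + 36*y^6 + 9*y^4 + 18*y^2 + 13), Gamma_yyy = (648*x^2*y^3 - 216*x*y^3 - 108*x*y + 18*y^3 + 18*y)/(324*x^2*y^4 - 108*x*y^4 - 108*x*y^2 + 36*y^6 + 9*y^4 + 18*y^2 + 13)


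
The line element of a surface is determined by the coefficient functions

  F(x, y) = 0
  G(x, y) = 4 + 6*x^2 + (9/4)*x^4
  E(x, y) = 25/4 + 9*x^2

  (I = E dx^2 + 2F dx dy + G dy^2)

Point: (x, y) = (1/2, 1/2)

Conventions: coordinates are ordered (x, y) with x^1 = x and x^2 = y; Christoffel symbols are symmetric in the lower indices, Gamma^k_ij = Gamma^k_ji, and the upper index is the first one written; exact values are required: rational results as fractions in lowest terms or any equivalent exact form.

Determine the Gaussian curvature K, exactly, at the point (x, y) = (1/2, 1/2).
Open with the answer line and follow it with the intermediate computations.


Answer: K = -600/5491

E = 17/2, F = 0, G = 361/64, EG - F^2 = 6137/128 at the point
E_x = 9, E_y = 0, F_x = 0, F_y = 0, G_x = 57/8, G_y = 0
E_yy = 0, F_xy = 0, G_xx = 75/4
Apply the Brioschi formula K = (det M1 - det M2)/(EG - F^2)^2 over the derivative matrices of E, F, G.
M1 = [[-E_yy/2 + F_xy - G_xx/2, E_x/2, F_x - E_y/2], [F_y - G_x/2, E, F], [G_y/2, F, G]] = [[-75/8, 9/2, 0], [-57/16, 17/2, 0], [0, 0, 361/64]]; det M1 = -735357/2048
M2 = [[0, E_y/2, G_x/2], [E_y/2, E, F], [G_x/2, F, G]] = [[0, 0, 57/16], [0, 17/2, 0], [57/16, 0, 361/64]]; det M2 = -55233/512
det M1 - det M2 = -514425/2048; K = -514425/2048 / (6137/128)^2 = -600/5491


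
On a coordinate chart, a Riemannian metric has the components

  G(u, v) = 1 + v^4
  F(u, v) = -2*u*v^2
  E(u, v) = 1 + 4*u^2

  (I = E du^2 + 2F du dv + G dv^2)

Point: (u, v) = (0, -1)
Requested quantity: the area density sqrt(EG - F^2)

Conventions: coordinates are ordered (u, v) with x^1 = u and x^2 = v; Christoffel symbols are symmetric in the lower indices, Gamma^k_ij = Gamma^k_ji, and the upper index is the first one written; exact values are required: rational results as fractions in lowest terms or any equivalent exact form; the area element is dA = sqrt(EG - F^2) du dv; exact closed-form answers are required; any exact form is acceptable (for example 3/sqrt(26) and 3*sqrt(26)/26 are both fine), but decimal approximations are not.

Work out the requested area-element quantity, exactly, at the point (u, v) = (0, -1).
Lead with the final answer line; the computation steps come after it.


Answer: sqrt(EG - F^2) = sqrt(2)

E = 1, F = 0, G = 2; EG - F^2 = 2


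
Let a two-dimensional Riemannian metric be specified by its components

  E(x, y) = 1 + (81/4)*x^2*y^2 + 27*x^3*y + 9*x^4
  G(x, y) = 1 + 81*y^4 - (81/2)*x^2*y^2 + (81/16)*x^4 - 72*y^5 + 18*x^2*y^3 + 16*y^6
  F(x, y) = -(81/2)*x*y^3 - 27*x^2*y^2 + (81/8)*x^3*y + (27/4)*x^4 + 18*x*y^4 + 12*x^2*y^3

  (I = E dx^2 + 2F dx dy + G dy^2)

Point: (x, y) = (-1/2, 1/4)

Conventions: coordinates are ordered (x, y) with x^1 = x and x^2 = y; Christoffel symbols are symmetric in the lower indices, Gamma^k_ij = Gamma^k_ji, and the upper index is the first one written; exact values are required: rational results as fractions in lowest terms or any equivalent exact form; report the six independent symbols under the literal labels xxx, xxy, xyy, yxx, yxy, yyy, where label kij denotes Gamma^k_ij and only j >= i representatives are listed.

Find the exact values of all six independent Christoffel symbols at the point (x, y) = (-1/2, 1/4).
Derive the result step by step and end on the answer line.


E = 265/256, F = 3/256, G = 257/256 at the point
E_x = -45/64, E_y = -27/32, F_x = -69/128, F_y = -27/32, G_x = -9/32, G_y = -15/32
EG - F^2 = 133/128;  g^inv = (128/133) * [[257/256, -3/256], [-3/256, 265/256]]
first-kind symbols [ij,l] = (1/2)(d_i g_jl + d_j g_il - d_l g_ij): [xx,x] = E_x/2 = -45/128, [xx,y] = F_x - E_y/2 = -15/128, [xy,x] = E_y/2 = -27/64, [xy,y] = G_x/2 = -9/64, [yy,x] = F_y - G_x/2 = -45/64, [yy,y] = G_y/2 = -15/64
Gamma^x_ij = (G*[ij,x] - F*[ij,y])/(EG - F^2), Gamma^y_ij = (E*[ij,y] - F*[ij,x])/(EG - F^2)

Answer: Gamma_xxx = -45/133, Gamma_xxy = -54/133, Gamma_xyy = -90/133, Gamma_yxx = -15/133, Gamma_yxy = -18/133, Gamma_yyy = -30/133


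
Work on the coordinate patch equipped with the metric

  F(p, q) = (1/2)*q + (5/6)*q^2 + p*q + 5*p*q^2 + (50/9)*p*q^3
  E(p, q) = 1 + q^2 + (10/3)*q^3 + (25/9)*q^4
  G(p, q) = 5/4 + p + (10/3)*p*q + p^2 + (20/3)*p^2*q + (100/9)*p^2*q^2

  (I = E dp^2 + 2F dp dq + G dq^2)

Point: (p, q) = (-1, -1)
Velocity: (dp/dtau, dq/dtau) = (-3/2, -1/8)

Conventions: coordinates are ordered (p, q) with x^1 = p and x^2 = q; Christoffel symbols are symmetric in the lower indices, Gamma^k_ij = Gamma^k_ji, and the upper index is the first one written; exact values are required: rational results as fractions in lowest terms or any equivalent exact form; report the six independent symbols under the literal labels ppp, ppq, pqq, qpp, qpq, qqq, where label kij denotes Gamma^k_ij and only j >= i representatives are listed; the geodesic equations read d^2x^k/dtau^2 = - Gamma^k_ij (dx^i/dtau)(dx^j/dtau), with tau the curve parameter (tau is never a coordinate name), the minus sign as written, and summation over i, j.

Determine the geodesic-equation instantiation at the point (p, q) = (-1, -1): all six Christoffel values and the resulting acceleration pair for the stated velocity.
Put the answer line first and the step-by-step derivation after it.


Answer: Gamma_ppp = 0, Gamma_ppq = -56/341, Gamma_pqq = -80/341, Gamma_qpp = 0, Gamma_qpq = -238/341, Gamma_qqq = -340/341; accelerations (d^2p/dtau^2, d^2q/dtau^2) = (89/1364, 1513/5456)

E = 13/9, F = 17/9, G = 325/36 at the point
E_p = 0, E_q = -28/9, F_p = -14/9, F_q = -53/6, G_p = -119/9, G_q = -170/9
EG - F^2 = 341/36;  g^inv = (36/341) * [[325/36, -17/9], [-17/9, 13/9]]
first-kind symbols [ij,l] = (1/2)(d_i g_jl + d_j g_il - d_l g_ij): [pp,p] = E_p/2 = 0, [pp,q] = F_p - E_q/2 = 0, [pq,p] = E_q/2 = -14/9, [pq,q] = G_p/2 = -119/18, [qq,p] = F_q - G_p/2 = -20/9, [qq,q] = G_q/2 = -85/9
Gamma^p_ij = (G*[ij,p] - F*[ij,q])/(EG - F^2), Gamma^q_ij = (E*[ij,q] - F*[ij,p])/(EG - F^2)
Gamma_ppp = 0, Gamma_ppq = -56/341, Gamma_pqq = -80/341, Gamma_qpp = 0, Gamma_qpq = -238/341, Gamma_qqq = -340/341
d^2p/dtau^2 = -(Gamma_ppp*(-3/2)^2 + 2*Gamma_ppq*(-3/2)*(-1/8) + Gamma_pqq*(-1/8)^2) = 89/1364
d^2q/dtau^2 = -(Gamma_qpp*(-3/2)^2 + 2*Gamma_qpq*(-3/2)*(-1/8) + Gamma_qqq*(-1/8)^2) = 1513/5456


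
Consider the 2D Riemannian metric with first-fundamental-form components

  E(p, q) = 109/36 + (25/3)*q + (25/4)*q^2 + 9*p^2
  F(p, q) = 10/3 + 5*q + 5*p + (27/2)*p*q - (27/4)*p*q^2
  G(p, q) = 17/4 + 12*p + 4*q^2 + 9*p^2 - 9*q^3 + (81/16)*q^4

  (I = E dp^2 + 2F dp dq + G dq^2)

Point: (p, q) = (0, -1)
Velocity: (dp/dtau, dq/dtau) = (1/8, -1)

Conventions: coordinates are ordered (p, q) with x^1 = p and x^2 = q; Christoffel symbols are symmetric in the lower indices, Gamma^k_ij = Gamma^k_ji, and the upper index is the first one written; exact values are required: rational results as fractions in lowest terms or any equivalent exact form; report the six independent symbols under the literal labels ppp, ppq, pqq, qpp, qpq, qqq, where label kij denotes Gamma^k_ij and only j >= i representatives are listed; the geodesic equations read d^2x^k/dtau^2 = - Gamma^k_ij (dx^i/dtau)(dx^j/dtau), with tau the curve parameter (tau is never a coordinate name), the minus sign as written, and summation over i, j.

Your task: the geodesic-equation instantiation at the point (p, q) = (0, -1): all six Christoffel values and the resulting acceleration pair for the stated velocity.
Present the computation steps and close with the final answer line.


E = 17/18, F = -5/3, G = 357/16 at the point
E_p = 0, E_q = -25/6, F_p = -61/4, F_q = 5, G_p = 12, G_q = -221/4
EG - F^2 = 5269/288;  g^inv = (288/5269) * [[357/16, 5/3], [5/3, 17/18]]
first-kind symbols [ij,l] = (1/2)(d_i g_jl + d_j g_il - d_l g_ij): [pp,p] = E_p/2 = 0, [pp,q] = F_p - E_q/2 = -79/6, [pq,p] = E_q/2 = -25/12, [pq,q] = G_p/2 = 6, [qq,p] = F_q - G_p/2 = -1, [qq,q] = G_q/2 = -221/8
Gamma^p_ij = (G*[ij,p] - F*[ij,q])/(EG - F^2), Gamma^q_ij = (E*[ij,q] - F*[ij,p])/(EG - F^2)
Gamma_ppp = -6320/5269, Gamma_ppq = -21015/10538, Gamma_pqq = -19686/5269, Gamma_qpp = -10744/15807, Gamma_qpq = 632/5269, Gamma_qqq = -7994/5269
d^2p/dtau^2 = -(Gamma_ppp*(1/8)^2 + 2*Gamma_ppq*(1/8)*(-1) + Gamma_pqq*(-1)^2) = 137263/42152
d^2q/dtau^2 = -(Gamma_qpp*(1/8)^2 + 2*Gamma_qpq*(1/8)*(-1) + Gamma_qqq*(-1)^2) = 196991/126456

Answer: Gamma_ppp = -6320/5269, Gamma_ppq = -21015/10538, Gamma_pqq = -19686/5269, Gamma_qpp = -10744/15807, Gamma_qpq = 632/5269, Gamma_qqq = -7994/5269; accelerations (d^2p/dtau^2, d^2q/dtau^2) = (137263/42152, 196991/126456)


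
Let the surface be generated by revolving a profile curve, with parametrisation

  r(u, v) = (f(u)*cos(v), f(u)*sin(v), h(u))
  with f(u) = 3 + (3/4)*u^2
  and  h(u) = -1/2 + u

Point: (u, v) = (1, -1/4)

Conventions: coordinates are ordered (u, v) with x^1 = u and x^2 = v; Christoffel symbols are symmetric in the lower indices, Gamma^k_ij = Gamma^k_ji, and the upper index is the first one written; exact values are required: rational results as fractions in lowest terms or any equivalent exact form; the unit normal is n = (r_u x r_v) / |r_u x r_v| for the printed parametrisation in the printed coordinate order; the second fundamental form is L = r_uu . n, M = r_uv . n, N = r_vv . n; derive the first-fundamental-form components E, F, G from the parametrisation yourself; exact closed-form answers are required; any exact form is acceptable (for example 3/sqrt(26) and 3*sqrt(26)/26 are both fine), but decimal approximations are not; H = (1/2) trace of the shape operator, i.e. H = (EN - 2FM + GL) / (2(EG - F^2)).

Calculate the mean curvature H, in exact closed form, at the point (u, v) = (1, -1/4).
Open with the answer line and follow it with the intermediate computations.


Answer: H = -38*sqrt(13)/2535

f = 15/4, f' = 3/2, f'' = 3/2, h' = 1, h'' = 0
E = 13/4, F = 0, G = 225/16; answer radicand W^2 = 13/4
unnormalised second-form numerators: l = -3/2, m = 0, n = 15/4; L = l/sqrt(13/4), and similarly M = m/sqrt(W^2), N = n/sqrt(W^2)
H = (E*n - 2*F*m + G*l) / (2*(EG - F^2)*sqrt(W^2)); E*n - 2*F*m + G*l = -285/32, EG - F^2 = 2925/64, so H = (-19/195)/sqrt(13/4)


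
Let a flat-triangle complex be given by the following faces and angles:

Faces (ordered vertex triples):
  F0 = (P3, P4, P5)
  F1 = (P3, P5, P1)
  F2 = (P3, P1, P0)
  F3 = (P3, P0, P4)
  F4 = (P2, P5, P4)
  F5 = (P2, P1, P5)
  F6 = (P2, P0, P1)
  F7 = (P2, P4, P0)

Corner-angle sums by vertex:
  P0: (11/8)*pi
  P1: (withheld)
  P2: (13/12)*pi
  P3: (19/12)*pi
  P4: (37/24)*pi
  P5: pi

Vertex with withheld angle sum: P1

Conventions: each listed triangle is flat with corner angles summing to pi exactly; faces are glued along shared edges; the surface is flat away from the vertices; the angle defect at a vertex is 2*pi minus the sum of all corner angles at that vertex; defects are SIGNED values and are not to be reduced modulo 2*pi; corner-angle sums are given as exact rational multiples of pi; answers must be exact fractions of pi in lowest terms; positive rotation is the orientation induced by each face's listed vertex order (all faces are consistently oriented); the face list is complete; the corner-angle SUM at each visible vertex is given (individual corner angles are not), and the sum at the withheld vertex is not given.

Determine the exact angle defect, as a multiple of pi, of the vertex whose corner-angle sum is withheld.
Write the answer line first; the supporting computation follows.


Answer: defect(P1) = (7/12)*pi

V = 6, E = 12, F = 8; chi = V - E + F = 2
Gauss-Bonnet: total defect = 2*pi*chi = 4*pi; visible defects sum to (41/12)*pi


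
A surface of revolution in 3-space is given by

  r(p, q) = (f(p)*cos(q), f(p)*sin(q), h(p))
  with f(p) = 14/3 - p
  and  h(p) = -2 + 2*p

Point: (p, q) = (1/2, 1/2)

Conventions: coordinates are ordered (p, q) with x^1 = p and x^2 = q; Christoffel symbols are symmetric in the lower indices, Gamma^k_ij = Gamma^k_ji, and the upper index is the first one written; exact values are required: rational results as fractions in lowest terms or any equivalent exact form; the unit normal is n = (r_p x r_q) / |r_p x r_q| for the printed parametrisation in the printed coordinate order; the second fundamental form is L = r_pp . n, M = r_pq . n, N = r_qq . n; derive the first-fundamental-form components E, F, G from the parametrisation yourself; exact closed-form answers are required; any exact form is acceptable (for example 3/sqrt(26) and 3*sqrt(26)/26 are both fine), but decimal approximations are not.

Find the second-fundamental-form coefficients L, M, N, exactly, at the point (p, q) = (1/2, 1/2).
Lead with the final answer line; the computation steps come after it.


Answer: L = 0, M = 0, N = 5*sqrt(5)/3

f = 25/6, f' = -1, f'' = 0, h' = 2, h'' = 0
E = 5, F = 0, G = 625/36; answer radicand W^2 = 5
unnormalised second-form numerators: l = 0, m = 0, n = 25/3; L = l/sqrt(5), and similarly M = m/sqrt(W^2), N = n/sqrt(W^2)


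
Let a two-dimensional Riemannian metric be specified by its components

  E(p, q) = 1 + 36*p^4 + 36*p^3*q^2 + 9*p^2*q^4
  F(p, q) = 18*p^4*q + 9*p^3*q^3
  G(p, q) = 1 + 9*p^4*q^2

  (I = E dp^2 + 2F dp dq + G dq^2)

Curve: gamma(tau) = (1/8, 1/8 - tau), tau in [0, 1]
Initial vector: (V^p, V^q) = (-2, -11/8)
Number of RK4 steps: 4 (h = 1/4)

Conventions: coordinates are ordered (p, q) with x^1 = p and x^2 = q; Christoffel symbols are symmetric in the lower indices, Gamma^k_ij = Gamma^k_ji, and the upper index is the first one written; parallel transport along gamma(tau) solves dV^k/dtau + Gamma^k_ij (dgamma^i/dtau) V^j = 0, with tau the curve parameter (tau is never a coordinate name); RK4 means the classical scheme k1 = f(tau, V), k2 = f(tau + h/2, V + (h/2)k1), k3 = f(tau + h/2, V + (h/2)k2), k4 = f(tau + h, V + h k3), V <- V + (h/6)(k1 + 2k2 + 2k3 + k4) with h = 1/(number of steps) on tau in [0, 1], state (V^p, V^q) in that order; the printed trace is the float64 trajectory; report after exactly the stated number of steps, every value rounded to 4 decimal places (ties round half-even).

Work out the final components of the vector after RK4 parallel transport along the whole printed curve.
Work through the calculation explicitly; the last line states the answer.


gamma'(tau) = (0, -1); f(tau, V)^k = -Gamma^k_ij(gamma(tau)) gamma'^i(tau) V^j; h = 1/4; intermediate values shown to 6 dp
curve data and Christoffel symbols at the stage parameters:
  tau = 0.000000: gamma = (0.125000, 0.125000), gamma' = (0.000000, -1.000000); Gamma_ppp = 0.152564, Gamma_ppq = 0.009246, Gamma_pqq = 0.004623, Gamma_qpp = 0.008974, Gamma_qpq = 0.000544, Gamma_qqq = 0.000272
  tau = 0.125000: gamma = (0.125000, 0.000000), gamma' = (0.000000, -1.000000); Gamma_ppp = 0.139400, Gamma_ppq = 0.000000, Gamma_pqq = 0.004356, Gamma_qpp = 0.000000, Gamma_qpq = 0.000000, Gamma_qqq = 0.000000
  tau = 0.250000: gamma = (0.125000, -0.125000), gamma' = (0.000000, -1.000000); Gamma_ppp = 0.152564, Gamma_ppq = -0.009246, Gamma_pqq = 0.004623, Gamma_qpp = -0.008974, Gamma_qpq = 0.000544, Gamma_qqq = -0.000272
  tau = 0.375000: gamma = (0.125000, -0.250000), gamma' = (0.000000, -1.000000); Gamma_ppp = 0.195049, Gamma_ppq = -0.021672, Gamma_pqq = 0.005418, Gamma_qpp = -0.019505, Gamma_qpq = 0.002167, Gamma_qqq = -0.000542
  tau = 0.500000: gamma = (0.125000, -0.375000), gamma' = (0.000000, -1.000000); Gamma_ppp = 0.275527, Gamma_ppq = -0.040321, Gamma_pqq = 0.006720, Gamma_qpp = -0.033063, Gamma_qpq = 0.004839, Gamma_qqq = -0.000806
  tau = 0.625000: gamma = (0.125000, -0.500000), gamma' = (0.000000, -1.000000); Gamma_ppp = 0.407331, Gamma_ppq = -0.067889, Gamma_pqq = 0.008486, Gamma_qpp = -0.050916, Gamma_qpq = 0.008486, Gamma_qqq = -0.001061
  tau = 0.750000: gamma = (0.125000, -0.625000), gamma' = (0.000000, -1.000000); Gamma_ppp = 0.606361, Gamma_ppq = -0.106379, Gamma_pqq = 0.010638, Gamma_qpp = -0.073946, Gamma_qpq = 0.012973, Gamma_qqq = -0.001297
  tau = 0.875000: gamma = (0.125000, -0.750000), gamma' = (0.000000, -1.000000); Gamma_ppp = 0.887686, Gamma_ppq = -0.156651, Gamma_pqq = 0.013054, Gamma_qpp = -0.102425, Gamma_qpq = 0.018075, Gamma_qqq = -0.001506
  tau = 1.000000: gamma = (0.125000, -0.875000), gamma' = (0.000000, -1.000000); Gamma_ppp = 1.261036, Gamma_ppq = -0.217957, Gamma_pqq = 0.015568, Gamma_qpp = -0.135804, Gamma_qpq = 0.023472, Gamma_qqq = -0.001677
step 0: V^p = -2.0000, V^q = -1.3750
step 1: k1 = (-0.024849, -0.001462), k2 = (-0.005991, 0.000000), k3 = (-0.005990, 0.000000), k4 = (0.012150, -0.000715); V <- V + (h/6)(k1 + 2k2 + 2k3 + k4): V^p = -2.0015, V^q = -1.3751
step 2: k1 = (0.012149, -0.000715), k2 = (0.035894, -0.003589), k3 = (0.035827, -0.003583), k4 = (0.071096, -0.008531); V <- V + (h/6)(k1 + 2k2 + 2k3 + k4): V^p = -1.9921, V^q = -1.3761
step 3: k1 = (0.071075, -0.008529), k2 = (0.122950, -0.015369), k3 = (0.122502, -0.015313), k4 = (0.193979, -0.023656); V <- V + (h/6)(k1 + 2k2 + 2k3 + k4): V^p = -1.9606, V^q = -1.3800
step 4: k1 = (0.193885, -0.023645), k2 = (0.285277, -0.032917), k3 = (0.283472, -0.032708), k4 = (0.390265, -0.042029); V <- V + (h/6)(k1 + 2k2 + 2k3 + k4): V^p = -1.8888, V^q = -1.3882

Answer: V^p = -1.8888, V^q = -1.3882
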